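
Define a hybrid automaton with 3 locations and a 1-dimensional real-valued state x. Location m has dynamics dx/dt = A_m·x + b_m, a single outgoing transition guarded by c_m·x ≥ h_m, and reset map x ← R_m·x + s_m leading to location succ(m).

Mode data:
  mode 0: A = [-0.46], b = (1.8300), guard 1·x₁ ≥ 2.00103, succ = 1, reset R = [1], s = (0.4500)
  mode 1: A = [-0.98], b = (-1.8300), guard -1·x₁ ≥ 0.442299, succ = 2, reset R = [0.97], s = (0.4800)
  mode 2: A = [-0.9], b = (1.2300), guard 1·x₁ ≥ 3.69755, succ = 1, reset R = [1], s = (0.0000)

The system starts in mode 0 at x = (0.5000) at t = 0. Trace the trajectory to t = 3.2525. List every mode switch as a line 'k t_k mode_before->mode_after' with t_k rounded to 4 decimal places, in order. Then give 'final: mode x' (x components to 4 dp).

Mode 0: guard c·x = 2.0010 hit at Δt = 1.2279 (t = 1.2279), x⁻ = (2.0010) → reset → x⁺ = (2.4510), jump to mode 1
Mode 1: guard c·x = 0.4423 hit at Δt = 1.1313 (t = 2.3592), x⁻ = (-0.4423) → reset → x⁺ = (0.0510), jump to mode 2
Mode 2: flow for 0.8933 to horizon, guard not reached → x = (0.7778)

1 1.2279 0->1
2 2.3592 1->2
final: 2 0.7778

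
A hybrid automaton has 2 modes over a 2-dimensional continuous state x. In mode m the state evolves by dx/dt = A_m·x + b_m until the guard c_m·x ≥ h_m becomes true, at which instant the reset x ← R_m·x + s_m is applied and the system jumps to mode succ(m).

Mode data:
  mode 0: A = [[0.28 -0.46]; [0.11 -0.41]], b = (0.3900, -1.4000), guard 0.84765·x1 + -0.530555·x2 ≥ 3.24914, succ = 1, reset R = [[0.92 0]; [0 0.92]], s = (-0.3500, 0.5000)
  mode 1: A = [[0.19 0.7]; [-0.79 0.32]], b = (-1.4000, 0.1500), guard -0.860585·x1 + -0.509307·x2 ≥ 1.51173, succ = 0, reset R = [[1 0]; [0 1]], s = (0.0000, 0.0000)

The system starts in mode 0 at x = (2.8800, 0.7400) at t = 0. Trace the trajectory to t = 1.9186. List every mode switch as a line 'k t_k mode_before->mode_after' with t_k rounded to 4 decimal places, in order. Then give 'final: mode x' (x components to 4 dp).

Mode 0: guard c·x = 3.2491 hit at Δt = 0.7449 (t = 0.7449), x⁻ = (3.7578, -0.1203) → reset → x⁺ = (3.1072, 0.3893), jump to mode 1
Mode 1: flow for 1.1737 to horizon, guard not reached → x = (1.2913, -1.9818)

1 0.7449 0->1
final: 1 1.2913 -1.9818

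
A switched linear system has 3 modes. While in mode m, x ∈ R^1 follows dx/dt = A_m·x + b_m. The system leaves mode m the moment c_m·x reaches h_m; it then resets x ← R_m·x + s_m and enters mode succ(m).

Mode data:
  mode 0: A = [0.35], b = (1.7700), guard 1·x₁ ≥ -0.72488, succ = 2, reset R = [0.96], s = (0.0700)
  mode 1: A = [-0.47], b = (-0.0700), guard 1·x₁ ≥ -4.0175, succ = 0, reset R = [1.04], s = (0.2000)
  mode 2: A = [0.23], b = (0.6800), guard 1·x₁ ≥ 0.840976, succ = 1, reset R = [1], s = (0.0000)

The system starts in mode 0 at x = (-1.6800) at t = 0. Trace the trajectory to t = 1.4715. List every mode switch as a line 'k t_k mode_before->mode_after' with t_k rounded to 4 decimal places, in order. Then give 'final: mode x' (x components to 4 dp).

1 0.7116 0->2
final: 2 -0.1808

Mode 0: guard c·x = -0.7249 hit at Δt = 0.7116 (t = 0.7116), x⁻ = (-0.7249) → reset → x⁺ = (-0.6259), jump to mode 2
Mode 2: flow for 0.7599 to horizon, guard not reached → x = (-0.1808)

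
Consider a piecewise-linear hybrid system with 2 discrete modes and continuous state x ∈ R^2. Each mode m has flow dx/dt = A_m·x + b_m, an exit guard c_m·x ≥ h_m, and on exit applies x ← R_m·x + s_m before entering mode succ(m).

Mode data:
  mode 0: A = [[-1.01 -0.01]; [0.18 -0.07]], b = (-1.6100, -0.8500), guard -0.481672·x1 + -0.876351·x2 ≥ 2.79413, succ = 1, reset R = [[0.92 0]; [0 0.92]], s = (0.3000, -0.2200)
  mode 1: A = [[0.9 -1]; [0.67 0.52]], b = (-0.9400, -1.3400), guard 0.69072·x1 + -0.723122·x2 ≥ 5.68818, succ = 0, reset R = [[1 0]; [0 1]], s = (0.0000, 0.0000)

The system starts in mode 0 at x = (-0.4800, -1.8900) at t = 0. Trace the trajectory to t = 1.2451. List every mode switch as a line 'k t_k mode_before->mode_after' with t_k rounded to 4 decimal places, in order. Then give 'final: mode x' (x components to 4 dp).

1 0.8247 0->1
final: 1 0.1404 -3.9812

Mode 0: guard c·x = 2.7941 hit at Δt = 0.8247 (t = 0.8247), x⁻ = (-1.0969, -2.5855) → reset → x⁺ = (-0.7092, -2.5986), jump to mode 1
Mode 1: flow for 0.4204 to horizon, guard not reached → x = (0.1404, -3.9812)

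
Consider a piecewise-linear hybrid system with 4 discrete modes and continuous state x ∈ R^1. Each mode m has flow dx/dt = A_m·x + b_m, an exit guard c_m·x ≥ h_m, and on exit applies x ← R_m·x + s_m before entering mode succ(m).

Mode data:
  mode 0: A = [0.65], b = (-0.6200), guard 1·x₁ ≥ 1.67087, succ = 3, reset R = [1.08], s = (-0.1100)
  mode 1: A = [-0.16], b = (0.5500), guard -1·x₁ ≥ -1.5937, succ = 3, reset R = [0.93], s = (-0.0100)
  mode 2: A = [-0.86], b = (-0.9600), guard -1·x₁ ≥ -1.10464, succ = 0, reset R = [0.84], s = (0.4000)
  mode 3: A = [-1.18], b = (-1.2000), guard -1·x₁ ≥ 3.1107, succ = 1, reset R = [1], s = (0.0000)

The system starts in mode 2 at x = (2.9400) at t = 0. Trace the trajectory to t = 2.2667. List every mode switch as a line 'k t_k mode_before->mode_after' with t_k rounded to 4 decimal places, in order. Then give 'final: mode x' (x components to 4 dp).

1 0.7004 2->0
2 1.7015 0->3
final: 3 0.3748

Mode 2: guard c·x = -1.1046 hit at Δt = 0.7004 (t = 0.7004), x⁻ = (1.1046) → reset → x⁺ = (1.3279), jump to mode 0
Mode 0: guard c·x = 1.6709 hit at Δt = 1.0011 (t = 1.7015), x⁻ = (1.6709) → reset → x⁺ = (1.6945), jump to mode 3
Mode 3: flow for 0.5652 to horizon, guard not reached → x = (0.3748)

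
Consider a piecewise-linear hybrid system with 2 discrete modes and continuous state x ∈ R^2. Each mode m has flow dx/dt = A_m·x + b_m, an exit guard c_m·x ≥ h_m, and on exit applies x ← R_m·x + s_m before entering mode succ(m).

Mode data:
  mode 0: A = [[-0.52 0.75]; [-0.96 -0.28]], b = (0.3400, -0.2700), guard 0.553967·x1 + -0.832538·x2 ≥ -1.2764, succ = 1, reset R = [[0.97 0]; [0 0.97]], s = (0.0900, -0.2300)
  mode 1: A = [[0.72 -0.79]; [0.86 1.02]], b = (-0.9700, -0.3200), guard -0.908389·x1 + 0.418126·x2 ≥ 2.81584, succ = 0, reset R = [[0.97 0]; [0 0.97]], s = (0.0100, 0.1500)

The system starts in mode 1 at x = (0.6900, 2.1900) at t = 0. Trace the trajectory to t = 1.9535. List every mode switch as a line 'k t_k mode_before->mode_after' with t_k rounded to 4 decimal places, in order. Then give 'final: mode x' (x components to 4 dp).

1 0.6024 1->0
2 1.5905 0->1
final: 1 0.4927 3.2792

Mode 1: guard c·x = 2.8158 hit at Δt = 0.6024 (t = 0.6024), x⁻ = (-1.3960, 3.7017) → reset → x⁺ = (-1.3441, 3.7406), jump to mode 0
Mode 0: guard c·x = -1.2764 hit at Δt = 0.9881 (t = 1.5905), x⁻ = (1.3073, 2.4030) → reset → x⁺ = (1.3581, 2.1009), jump to mode 1
Mode 1: flow for 0.3630 to horizon, guard not reached → x = (0.4927, 3.2792)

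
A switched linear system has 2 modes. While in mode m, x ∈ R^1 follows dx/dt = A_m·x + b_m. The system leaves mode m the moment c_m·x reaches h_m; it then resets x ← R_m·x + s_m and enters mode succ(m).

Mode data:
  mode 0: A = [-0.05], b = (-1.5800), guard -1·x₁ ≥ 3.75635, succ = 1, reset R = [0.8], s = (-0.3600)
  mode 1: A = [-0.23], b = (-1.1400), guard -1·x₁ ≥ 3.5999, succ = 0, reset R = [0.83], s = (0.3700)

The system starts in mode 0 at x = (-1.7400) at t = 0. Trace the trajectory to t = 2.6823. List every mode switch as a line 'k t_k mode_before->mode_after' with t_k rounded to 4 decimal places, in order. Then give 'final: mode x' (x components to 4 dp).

1 1.3983 0->1
2 2.0924 1->0
final: 0 -3.4603

Mode 0: guard c·x = 3.7563 hit at Δt = 1.3983 (t = 1.3983), x⁻ = (-3.7563) → reset → x⁺ = (-3.3651), jump to mode 1
Mode 1: guard c·x = 3.5999 hit at Δt = 0.6941 (t = 2.0924), x⁻ = (-3.5999) → reset → x⁺ = (-2.6179), jump to mode 0
Mode 0: flow for 0.5899 to horizon, guard not reached → x = (-3.4603)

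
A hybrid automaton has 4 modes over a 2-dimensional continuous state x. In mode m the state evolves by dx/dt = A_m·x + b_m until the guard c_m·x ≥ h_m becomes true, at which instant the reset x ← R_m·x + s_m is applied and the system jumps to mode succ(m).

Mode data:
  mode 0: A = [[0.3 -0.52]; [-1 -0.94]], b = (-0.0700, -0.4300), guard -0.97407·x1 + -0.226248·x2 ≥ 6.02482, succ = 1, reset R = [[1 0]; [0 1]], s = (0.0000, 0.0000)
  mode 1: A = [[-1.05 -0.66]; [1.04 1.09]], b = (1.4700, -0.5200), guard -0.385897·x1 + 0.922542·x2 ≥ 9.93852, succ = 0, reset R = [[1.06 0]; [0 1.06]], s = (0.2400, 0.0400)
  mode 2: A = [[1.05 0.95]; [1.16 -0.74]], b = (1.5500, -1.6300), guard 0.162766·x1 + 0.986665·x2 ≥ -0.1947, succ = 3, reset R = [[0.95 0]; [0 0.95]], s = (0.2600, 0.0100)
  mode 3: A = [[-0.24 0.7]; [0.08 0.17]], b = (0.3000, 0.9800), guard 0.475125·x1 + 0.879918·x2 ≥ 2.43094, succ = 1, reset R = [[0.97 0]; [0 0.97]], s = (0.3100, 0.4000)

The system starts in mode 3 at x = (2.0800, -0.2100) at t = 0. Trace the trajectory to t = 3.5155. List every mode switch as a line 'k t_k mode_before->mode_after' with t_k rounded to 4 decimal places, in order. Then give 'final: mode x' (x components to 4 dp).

1 1.3530 3->1
2 2.6909 1->0
final: 0 -5.6852 6.9183

Mode 3: guard c·x = 2.4309 hit at Δt = 1.3530 (t = 1.3530), x⁻ = (2.3726, 1.4816) → reset → x⁺ = (2.6115, 1.8371), jump to mode 1
Mode 1: guard c·x = 9.9385 hit at Δt = 1.3379 (t = 2.6909), x⁻ = (-1.3505, 10.2081) → reset → x⁺ = (-1.1915, 10.8605), jump to mode 0
Mode 0: flow for 0.8246 to horizon, guard not reached → x = (-5.6852, 6.9183)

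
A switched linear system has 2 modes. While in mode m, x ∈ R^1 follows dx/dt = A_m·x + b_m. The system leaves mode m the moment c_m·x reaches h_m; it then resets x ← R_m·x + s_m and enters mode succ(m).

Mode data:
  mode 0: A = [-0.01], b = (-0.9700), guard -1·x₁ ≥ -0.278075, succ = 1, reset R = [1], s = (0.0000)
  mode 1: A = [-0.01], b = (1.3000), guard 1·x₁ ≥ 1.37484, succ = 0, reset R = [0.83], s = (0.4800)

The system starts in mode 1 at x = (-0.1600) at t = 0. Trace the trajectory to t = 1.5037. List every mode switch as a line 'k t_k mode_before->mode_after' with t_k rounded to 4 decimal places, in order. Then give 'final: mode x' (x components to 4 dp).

1 1.1862 1->0
final: 0 1.3085

Mode 1: guard c·x = 1.3748 hit at Δt = 1.1862 (t = 1.1862), x⁻ = (1.3748) → reset → x⁺ = (1.6211), jump to mode 0
Mode 0: flow for 0.3175 to horizon, guard not reached → x = (1.3085)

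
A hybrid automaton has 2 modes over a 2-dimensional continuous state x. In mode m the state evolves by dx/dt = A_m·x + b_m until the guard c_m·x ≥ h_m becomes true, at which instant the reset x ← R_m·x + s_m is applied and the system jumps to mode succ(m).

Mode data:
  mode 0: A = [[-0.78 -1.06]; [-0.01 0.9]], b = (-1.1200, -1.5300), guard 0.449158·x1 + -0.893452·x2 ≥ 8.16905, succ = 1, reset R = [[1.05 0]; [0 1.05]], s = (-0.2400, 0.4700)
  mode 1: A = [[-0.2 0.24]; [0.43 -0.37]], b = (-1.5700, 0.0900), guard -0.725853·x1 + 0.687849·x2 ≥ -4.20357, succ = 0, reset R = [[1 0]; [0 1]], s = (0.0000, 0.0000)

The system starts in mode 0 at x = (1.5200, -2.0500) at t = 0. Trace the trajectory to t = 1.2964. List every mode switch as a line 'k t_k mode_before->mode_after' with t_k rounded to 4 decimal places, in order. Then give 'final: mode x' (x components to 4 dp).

Mode 0: guard c·x = 8.1691 hit at Δt = 0.9877 (t = 0.9877), x⁻ = (3.3617, -7.4532) → reset → x⁺ = (3.2898, -7.3559), jump to mode 1
Mode 1: flow for 0.3087 to horizon, guard not reached → x = (2.1381, -6.1982)

1 0.9877 0->1
final: 1 2.1381 -6.1982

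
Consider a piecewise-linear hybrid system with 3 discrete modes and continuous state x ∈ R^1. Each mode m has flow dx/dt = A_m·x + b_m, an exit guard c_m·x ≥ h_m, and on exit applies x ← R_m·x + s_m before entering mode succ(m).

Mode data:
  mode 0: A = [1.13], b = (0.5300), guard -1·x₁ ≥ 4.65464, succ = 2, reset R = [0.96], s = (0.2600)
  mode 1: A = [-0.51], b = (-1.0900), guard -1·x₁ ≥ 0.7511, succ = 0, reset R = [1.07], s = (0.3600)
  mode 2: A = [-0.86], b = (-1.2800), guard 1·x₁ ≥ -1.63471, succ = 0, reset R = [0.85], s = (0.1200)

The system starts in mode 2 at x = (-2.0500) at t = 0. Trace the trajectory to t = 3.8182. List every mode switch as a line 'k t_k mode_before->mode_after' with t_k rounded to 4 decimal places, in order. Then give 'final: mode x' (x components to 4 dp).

Mode 2: guard c·x = -1.6347 hit at Δt = 1.5639 (t = 1.5639), x⁻ = (-1.6347) → reset → x⁺ = (-1.2695), jump to mode 0
Mode 0: guard c·x = 4.6546 hit at Δt = 1.4639 (t = 3.0278), x⁻ = (-4.6546) → reset → x⁺ = (-4.2085), jump to mode 2
Mode 2: flow for 0.7904 to horizon, guard not reached → x = (-2.8667)

1 1.5639 2->0
2 3.0278 0->2
final: 2 -2.8667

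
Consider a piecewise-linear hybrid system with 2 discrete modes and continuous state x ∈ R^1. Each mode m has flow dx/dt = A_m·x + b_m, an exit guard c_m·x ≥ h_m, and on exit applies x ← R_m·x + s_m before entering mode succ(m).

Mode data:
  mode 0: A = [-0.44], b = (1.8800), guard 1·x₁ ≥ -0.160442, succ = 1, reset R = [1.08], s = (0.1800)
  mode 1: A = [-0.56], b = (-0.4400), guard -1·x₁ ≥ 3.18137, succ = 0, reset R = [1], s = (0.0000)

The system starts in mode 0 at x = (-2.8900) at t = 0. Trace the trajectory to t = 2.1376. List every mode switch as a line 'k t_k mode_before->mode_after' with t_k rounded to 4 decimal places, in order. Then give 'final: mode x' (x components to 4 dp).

Mode 0: guard c·x = -0.1604 hit at Δt = 1.0904 (t = 1.0904), x⁻ = (-0.1604) → reset → x⁺ = (0.0067), jump to mode 1
Mode 1: flow for 1.0472 to horizon, guard not reached → x = (-0.3449)

1 1.0904 0->1
final: 1 -0.3449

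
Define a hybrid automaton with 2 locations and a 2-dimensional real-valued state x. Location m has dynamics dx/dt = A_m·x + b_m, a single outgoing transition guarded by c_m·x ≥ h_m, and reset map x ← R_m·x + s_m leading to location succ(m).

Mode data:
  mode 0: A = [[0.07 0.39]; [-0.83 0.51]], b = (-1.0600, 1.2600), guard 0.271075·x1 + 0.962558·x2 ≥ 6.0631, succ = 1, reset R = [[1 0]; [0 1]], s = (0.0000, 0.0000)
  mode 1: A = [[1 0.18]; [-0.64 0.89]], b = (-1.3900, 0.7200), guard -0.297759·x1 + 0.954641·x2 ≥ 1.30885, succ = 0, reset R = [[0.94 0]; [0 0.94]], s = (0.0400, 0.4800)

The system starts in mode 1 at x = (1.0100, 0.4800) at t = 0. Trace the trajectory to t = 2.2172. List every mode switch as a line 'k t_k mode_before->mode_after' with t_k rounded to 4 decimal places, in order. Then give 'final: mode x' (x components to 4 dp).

1 1.0609 1->0
final: 0 0.8440 4.7021

Mode 1: guard c·x = 1.3089 hit at Δt = 1.0609 (t = 1.0609), x⁻ = (0.5705, 1.5490) → reset → x⁺ = (0.5763, 1.9360), jump to mode 0
Mode 0: flow for 1.1563 to horizon, guard not reached → x = (0.8440, 4.7021)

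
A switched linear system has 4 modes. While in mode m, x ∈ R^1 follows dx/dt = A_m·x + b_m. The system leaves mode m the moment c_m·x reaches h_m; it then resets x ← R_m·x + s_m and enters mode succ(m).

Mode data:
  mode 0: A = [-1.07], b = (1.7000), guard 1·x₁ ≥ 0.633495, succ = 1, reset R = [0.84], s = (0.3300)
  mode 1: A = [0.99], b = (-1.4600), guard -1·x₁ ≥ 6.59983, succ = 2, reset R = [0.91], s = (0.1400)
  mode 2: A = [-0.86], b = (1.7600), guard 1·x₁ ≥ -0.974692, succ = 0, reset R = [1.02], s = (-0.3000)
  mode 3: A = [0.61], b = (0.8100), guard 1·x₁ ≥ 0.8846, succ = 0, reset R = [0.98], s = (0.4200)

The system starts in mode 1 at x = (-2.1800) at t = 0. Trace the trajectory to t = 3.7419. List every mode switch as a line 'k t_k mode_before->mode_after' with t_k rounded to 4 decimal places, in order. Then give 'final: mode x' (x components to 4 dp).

1 0.8007 1->2
2 1.9202 2->0
3 2.9525 0->1
final: 1 0.1363

Mode 1: guard c·x = 6.5998 hit at Δt = 0.8007 (t = 0.8007), x⁻ = (-6.5998) → reset → x⁺ = (-5.8658), jump to mode 2
Mode 2: guard c·x = -0.9747 hit at Δt = 1.1195 (t = 1.9202), x⁻ = (-0.9747) → reset → x⁺ = (-1.2942), jump to mode 0
Mode 0: guard c·x = 0.6335 hit at Δt = 1.0323 (t = 2.9525), x⁻ = (0.6335) → reset → x⁺ = (0.8621), jump to mode 1
Mode 1: flow for 0.7894 to horizon, guard not reached → x = (0.1363)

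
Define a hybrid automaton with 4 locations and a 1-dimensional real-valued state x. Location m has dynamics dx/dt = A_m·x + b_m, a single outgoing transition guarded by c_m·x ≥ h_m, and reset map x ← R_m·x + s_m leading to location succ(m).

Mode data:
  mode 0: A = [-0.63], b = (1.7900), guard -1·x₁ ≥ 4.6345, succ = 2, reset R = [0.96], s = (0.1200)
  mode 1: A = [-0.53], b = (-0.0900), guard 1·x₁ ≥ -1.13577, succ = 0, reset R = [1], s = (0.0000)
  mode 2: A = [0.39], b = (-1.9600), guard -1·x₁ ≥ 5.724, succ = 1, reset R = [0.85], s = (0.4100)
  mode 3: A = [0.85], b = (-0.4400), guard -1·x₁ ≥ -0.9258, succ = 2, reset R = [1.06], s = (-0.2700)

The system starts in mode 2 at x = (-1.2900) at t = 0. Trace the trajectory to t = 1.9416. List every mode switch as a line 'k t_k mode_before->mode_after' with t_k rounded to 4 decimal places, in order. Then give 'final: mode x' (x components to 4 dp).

1 1.3637 2->1
final: 1 -3.3248

Mode 2: guard c·x = 5.7240 hit at Δt = 1.3637 (t = 1.3637), x⁻ = (-5.7240) → reset → x⁺ = (-4.4554), jump to mode 1
Mode 1: flow for 0.5779 to horizon, guard not reached → x = (-3.3248)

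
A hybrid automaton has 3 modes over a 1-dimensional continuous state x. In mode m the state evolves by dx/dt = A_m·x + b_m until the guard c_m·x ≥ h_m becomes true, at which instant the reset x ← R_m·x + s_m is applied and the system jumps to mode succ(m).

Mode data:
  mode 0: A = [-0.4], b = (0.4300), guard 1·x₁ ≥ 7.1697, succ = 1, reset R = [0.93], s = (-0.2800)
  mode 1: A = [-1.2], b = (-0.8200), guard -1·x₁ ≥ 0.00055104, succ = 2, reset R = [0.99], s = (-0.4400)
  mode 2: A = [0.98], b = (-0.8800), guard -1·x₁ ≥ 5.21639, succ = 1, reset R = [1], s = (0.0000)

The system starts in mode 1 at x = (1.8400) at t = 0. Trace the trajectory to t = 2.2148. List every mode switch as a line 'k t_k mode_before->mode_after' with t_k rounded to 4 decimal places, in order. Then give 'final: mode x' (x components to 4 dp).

Mode 1: guard c·x = 0.0006 hit at Δt = 1.0893 (t = 1.0893), x⁻ = (-0.0006) → reset → x⁺ = (-0.4405), jump to mode 2
Mode 2: flow for 1.1255 to horizon, guard not reached → x = (-3.1352)

1 1.0893 1->2
final: 2 -3.1352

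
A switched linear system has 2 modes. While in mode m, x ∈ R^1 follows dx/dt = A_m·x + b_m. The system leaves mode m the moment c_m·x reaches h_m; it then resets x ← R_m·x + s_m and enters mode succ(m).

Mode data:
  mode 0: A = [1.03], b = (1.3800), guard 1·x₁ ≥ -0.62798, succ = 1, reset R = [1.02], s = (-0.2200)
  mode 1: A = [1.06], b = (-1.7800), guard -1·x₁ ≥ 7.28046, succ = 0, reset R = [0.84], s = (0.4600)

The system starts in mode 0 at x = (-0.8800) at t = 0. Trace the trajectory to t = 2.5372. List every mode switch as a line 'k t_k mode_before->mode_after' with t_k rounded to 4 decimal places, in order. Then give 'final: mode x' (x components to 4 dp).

Mode 0: guard c·x = -0.6280 hit at Δt = 0.4243 (t = 0.4243), x⁻ = (-0.6280) → reset → x⁺ = (-0.8605), jump to mode 1
Mode 1: guard c·x = 7.2805 hit at Δt = 1.1893 (t = 1.6136), x⁻ = (-7.2805) → reset → x⁺ = (-5.6556), jump to mode 0
Mode 0: flow for 0.9236 to horizon, guard not reached → x = (-12.5138)

1 0.4243 0->1
2 1.6136 1->0
final: 0 -12.5138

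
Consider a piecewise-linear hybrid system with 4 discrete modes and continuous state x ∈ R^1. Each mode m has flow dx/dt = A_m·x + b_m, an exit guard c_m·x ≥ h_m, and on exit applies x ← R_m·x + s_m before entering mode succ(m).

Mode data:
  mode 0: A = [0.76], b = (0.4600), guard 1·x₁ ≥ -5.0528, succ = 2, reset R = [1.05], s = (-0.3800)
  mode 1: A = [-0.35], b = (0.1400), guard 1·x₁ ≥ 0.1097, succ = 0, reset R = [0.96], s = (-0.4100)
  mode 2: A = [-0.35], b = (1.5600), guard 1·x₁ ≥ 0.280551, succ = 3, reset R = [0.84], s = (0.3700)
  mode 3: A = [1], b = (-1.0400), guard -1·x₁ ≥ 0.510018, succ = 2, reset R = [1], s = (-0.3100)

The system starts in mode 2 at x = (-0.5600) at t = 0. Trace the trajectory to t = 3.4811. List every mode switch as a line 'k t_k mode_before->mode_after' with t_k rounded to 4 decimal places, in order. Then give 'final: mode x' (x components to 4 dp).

1 0.5239 2->3
2 1.7961 3->2
3 2.4644 2->3
final: 3 -0.1606

Mode 2: guard c·x = 0.2806 hit at Δt = 0.5239 (t = 0.5239), x⁻ = (0.2806) → reset → x⁺ = (0.6057), jump to mode 3
Mode 3: guard c·x = 0.5100 hit at Δt = 1.2722 (t = 1.7961), x⁻ = (-0.5100) → reset → x⁺ = (-0.8200), jump to mode 2
Mode 2: guard c·x = 0.2806 hit at Δt = 0.6683 (t = 2.4644), x⁻ = (0.2806) → reset → x⁺ = (0.6057), jump to mode 3
Mode 3: flow for 1.0167 to horizon, guard not reached → x = (-0.1606)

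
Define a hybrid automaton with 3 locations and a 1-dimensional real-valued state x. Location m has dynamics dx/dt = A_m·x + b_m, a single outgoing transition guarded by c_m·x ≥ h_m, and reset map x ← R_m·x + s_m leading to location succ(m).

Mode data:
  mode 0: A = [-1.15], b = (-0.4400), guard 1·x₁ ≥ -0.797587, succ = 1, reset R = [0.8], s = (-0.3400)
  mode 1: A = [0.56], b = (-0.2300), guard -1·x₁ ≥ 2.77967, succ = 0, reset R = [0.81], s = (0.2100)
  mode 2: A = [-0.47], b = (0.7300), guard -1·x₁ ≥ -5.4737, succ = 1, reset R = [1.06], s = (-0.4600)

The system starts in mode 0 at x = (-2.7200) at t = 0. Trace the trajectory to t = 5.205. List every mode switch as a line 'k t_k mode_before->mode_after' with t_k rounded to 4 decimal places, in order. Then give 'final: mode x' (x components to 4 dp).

Mode 0: guard c·x = -0.7976 hit at Δt = 1.5031 (t = 1.5031), x⁻ = (-0.7976) → reset → x⁺ = (-0.9781), jump to mode 1
Mode 1: guard c·x = 2.7797 hit at Δt = 1.4852 (t = 2.9883), x⁻ = (-2.7797) → reset → x⁺ = (-2.0415), jump to mode 0
Mode 0: guard c·x = -0.7976 hit at Δt = 1.2050 (t = 4.1933), x⁻ = (-0.7976) → reset → x⁺ = (-0.9781), jump to mode 1
Mode 1: flow for 1.0117 to horizon, guard not reached → x = (-2.0366)

1 1.5031 0->1
2 2.9883 1->0
3 4.1933 0->1
final: 1 -2.0366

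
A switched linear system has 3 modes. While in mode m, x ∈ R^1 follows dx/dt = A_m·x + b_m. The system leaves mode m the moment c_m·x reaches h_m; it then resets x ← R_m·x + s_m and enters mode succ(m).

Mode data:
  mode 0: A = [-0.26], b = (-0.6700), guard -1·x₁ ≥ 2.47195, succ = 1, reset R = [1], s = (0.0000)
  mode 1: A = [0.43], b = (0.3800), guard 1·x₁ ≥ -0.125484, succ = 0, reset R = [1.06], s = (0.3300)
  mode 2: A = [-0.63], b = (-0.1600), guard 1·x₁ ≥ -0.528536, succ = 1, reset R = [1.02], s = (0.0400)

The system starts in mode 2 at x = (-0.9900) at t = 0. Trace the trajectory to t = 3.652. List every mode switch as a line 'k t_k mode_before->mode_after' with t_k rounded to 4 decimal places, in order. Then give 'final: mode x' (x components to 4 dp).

1 1.5652 2->1
2 3.1437 1->0
final: 0 -0.1464

Mode 2: guard c·x = -0.5285 hit at Δt = 1.5652 (t = 1.5652), x⁻ = (-0.5285) → reset → x⁺ = (-0.4991), jump to mode 1
Mode 1: guard c·x = -0.1255 hit at Δt = 1.5785 (t = 3.1437), x⁻ = (-0.1255) → reset → x⁺ = (0.1970), jump to mode 0
Mode 0: flow for 0.5083 to horizon, guard not reached → x = (-0.1464)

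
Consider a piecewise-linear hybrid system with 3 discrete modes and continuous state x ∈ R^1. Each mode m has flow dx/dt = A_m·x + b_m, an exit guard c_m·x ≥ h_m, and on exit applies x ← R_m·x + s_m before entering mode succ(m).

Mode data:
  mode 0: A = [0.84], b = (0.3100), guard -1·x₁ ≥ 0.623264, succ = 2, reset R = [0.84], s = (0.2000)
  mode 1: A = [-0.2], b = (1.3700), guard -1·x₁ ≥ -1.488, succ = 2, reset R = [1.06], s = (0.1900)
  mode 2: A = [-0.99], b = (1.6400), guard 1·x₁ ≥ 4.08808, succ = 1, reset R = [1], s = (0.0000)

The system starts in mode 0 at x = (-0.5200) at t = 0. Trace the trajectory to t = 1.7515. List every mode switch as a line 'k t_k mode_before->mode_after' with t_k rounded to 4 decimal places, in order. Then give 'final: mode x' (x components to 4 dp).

1 0.6205 0->2
final: 2 1.0103

Mode 0: guard c·x = 0.6233 hit at Δt = 0.6205 (t = 0.6205), x⁻ = (-0.6233) → reset → x⁺ = (-0.3235), jump to mode 2
Mode 2: flow for 1.1310 to horizon, guard not reached → x = (1.0103)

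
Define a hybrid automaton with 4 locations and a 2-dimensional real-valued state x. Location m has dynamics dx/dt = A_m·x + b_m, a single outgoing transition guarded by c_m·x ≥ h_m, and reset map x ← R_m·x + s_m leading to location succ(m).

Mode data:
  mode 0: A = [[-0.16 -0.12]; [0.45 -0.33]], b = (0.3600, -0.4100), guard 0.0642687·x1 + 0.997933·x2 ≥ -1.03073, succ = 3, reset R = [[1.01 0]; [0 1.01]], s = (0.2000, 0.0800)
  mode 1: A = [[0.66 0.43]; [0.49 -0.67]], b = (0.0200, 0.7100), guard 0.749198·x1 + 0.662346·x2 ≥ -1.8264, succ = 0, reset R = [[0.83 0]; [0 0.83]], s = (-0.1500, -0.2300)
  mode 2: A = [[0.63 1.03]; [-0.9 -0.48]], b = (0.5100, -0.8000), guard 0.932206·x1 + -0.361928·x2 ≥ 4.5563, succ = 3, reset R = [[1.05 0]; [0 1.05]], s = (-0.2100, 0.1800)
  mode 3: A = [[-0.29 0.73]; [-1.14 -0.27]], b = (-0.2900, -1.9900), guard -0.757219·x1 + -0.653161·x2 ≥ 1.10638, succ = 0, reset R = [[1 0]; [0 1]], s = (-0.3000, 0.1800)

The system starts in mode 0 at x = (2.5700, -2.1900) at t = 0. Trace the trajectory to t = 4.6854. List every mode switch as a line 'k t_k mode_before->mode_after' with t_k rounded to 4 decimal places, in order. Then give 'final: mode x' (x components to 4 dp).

Mode 0: guard c·x = -1.0307 hit at Δt = 0.7415 (t = 0.7415), x⁻ = (2.6744, -1.2051) → reset → x⁺ = (2.9011, -1.1372), jump to mode 3
Mode 3: guard c·x = 1.1064 hit at Δt = 0.5650 (t = 1.3065), x⁻ = (1.4095, -3.3280) → reset → x⁺ = (1.1095, -3.1480), jump to mode 0
Mode 0: guard c·x = -1.0307 hit at Δt = 2.0455 (t = 3.3521), x⁻ = (1.8549, -1.1523) → reset → x⁺ = (2.0735, -1.0838), jump to mode 3
Mode 3: guard c·x = 1.1064 hit at Δt = 0.5244 (t = 3.8764), x⁻ = (0.9219, -2.7626) → reset → x⁺ = (0.6219, -2.5826), jump to mode 0
Mode 0: flow for 0.8090 to horizon, guard not reached → x = (1.0275, -1.9993)

1 0.7415 0->3
2 1.3065 3->0
3 3.3521 0->3
4 3.8764 3->0
final: 0 1.0275 -1.9993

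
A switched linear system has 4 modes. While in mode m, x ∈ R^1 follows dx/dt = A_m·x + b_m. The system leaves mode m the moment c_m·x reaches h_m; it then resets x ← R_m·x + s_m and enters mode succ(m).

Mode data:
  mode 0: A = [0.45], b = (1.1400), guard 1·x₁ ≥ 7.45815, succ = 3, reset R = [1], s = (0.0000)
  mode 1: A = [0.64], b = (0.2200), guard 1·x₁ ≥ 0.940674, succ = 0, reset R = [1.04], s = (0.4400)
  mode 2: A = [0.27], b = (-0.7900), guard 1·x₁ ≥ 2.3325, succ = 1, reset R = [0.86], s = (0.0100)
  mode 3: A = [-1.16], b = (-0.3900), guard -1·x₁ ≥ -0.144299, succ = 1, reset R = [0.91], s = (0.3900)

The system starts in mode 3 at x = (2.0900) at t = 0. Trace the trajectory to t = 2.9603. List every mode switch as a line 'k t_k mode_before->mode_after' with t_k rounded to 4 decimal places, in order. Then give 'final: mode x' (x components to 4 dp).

1 1.3959 3->1
2 2.0135 1->0
final: 0 3.5175

Mode 3: guard c·x = -0.1443 hit at Δt = 1.3959 (t = 1.3959), x⁻ = (0.1443) → reset → x⁺ = (0.5213), jump to mode 1
Mode 1: guard c·x = 0.9407 hit at Δt = 0.6176 (t = 2.0135), x⁻ = (0.9407) → reset → x⁺ = (1.4183), jump to mode 0
Mode 0: flow for 0.9468 to horizon, guard not reached → x = (3.5175)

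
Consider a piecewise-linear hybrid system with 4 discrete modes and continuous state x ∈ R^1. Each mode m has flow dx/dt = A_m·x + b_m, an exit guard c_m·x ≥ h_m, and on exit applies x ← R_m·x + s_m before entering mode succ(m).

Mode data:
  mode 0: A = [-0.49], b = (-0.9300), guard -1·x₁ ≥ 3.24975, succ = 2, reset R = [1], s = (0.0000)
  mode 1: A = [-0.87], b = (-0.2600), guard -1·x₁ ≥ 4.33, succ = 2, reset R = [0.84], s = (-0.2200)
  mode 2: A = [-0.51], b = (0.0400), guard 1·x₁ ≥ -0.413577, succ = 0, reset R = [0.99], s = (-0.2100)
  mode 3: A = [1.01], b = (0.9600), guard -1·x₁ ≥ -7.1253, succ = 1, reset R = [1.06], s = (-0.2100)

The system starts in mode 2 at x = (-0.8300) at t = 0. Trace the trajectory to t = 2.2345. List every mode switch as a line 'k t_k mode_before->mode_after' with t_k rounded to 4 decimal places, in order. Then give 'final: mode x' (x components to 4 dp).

Mode 2: guard c·x = -0.4136 hit at Δt = 1.2024 (t = 1.2024), x⁻ = (-0.4136) → reset → x⁺ = (-0.6194), jump to mode 0
Mode 0: flow for 1.0321 to horizon, guard not reached → x = (-1.1269)

1 1.2024 2->0
final: 0 -1.1269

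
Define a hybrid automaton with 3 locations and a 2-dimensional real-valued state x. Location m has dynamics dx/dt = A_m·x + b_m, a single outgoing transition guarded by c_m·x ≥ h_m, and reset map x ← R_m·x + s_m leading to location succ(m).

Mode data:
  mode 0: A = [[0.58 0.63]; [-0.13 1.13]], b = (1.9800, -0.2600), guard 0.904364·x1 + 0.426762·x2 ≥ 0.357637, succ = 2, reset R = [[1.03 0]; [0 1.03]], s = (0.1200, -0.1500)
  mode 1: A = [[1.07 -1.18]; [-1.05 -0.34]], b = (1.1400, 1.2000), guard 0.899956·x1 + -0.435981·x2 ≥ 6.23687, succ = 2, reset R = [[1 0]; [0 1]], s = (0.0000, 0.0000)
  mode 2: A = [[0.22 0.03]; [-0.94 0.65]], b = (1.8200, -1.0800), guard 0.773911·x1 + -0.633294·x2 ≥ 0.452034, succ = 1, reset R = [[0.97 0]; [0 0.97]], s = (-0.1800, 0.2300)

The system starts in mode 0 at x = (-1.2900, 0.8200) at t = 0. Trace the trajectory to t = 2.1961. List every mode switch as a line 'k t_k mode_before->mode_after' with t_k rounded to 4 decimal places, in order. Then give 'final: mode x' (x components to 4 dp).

1 0.4863 0->2
2 1.1182 2->1
final: 1 3.6776 -0.2225

Mode 0: guard c·x = 0.3576 hit at Δt = 0.4863 (t = 0.4863), x⁻ = (-0.2290, 1.3233) → reset → x⁺ = (-0.1159, 1.2130), jump to mode 2
Mode 2: guard c·x = 0.4520 hit at Δt = 0.6319 (t = 1.1182), x⁻ = (1.1215, 0.6567) → reset → x⁺ = (0.9078, 0.8670), jump to mode 1
Mode 1: flow for 1.0779 to horizon, guard not reached → x = (3.6776, -0.2225)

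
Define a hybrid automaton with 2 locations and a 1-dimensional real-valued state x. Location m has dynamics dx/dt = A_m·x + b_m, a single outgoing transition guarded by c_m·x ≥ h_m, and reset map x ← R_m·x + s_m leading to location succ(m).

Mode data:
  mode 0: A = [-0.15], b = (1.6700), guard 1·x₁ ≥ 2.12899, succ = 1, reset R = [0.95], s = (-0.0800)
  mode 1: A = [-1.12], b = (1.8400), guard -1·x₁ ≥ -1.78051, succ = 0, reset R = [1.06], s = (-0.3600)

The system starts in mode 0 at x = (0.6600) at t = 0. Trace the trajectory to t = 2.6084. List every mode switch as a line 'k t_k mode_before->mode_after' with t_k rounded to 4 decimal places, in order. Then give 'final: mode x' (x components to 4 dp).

Mode 0: guard c·x = 2.1290 hit at Δt = 1.0075 (t = 1.0075), x⁻ = (2.1290) → reset → x⁺ = (1.9425), jump to mode 1
Mode 1: guard c·x = -1.7805 hit at Δt = 0.6946 (t = 1.7021), x⁻ = (1.7805) → reset → x⁺ = (1.5273), jump to mode 0
Mode 0: guard c·x = 2.1290 hit at Δt = 0.4312 (t = 2.1333), x⁻ = (2.1290) → reset → x⁺ = (1.9425), jump to mode 1
Mode 1: flow for 0.4751 to horizon, guard not reached → x = (1.8189)

1 1.0075 0->1
2 1.7021 1->0
3 2.1333 0->1
final: 1 1.8189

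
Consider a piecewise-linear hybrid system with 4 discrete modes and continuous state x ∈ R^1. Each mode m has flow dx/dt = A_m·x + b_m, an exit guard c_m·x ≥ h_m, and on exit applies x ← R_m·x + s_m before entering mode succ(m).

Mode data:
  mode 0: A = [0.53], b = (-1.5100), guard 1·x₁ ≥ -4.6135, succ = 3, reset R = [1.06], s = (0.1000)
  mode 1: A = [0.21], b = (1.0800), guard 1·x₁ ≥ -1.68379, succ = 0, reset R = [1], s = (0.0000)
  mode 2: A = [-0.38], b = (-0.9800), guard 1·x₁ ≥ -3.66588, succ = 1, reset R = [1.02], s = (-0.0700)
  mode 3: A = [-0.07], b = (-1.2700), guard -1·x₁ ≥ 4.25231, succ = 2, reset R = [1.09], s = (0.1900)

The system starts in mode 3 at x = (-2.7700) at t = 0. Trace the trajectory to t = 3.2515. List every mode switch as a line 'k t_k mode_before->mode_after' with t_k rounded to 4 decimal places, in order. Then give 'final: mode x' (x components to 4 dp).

1 1.4485 3->2
2 2.8708 2->1
final: 1 -3.6982

Mode 3: guard c·x = 4.2523 hit at Δt = 1.4485 (t = 1.4485), x⁻ = (-4.2523) → reset → x⁺ = (-4.4450), jump to mode 2
Mode 2: guard c·x = -3.6659 hit at Δt = 1.4223 (t = 2.8708), x⁻ = (-3.6659) → reset → x⁺ = (-3.8092), jump to mode 1
Mode 1: flow for 0.3807 to horizon, guard not reached → x = (-3.6982)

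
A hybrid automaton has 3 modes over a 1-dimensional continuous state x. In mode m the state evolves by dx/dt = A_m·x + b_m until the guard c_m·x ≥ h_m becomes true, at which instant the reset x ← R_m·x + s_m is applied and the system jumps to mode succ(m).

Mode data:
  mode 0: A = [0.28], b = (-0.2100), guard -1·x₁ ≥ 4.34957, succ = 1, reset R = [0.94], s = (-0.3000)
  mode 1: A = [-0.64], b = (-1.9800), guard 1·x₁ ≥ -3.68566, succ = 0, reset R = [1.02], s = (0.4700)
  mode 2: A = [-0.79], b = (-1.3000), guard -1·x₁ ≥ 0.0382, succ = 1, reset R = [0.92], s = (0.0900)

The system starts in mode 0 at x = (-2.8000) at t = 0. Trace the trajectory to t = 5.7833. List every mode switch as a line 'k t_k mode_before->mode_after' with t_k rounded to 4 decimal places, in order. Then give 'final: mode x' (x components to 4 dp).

Mode 0: guard c·x = 4.3496 hit at Δt = 1.2936 (t = 1.2936), x⁻ = (-4.3496) → reset → x⁺ = (-4.3886), jump to mode 1
Mode 1: guard c·x = -3.6857 hit at Δt = 1.2231 (t = 2.5167), x⁻ = (-3.6857) → reset → x⁺ = (-3.2894), jump to mode 0
Mode 0: guard c·x = 4.3496 hit at Δt = 0.8324 (t = 3.3491), x⁻ = (-4.3496) → reset → x⁺ = (-4.3886), jump to mode 1
Mode 1: guard c·x = -3.6857 hit at Δt = 1.2231 (t = 4.5722), x⁻ = (-3.6857) → reset → x⁺ = (-3.2894), jump to mode 0
Mode 0: guard c·x = 4.3496 hit at Δt = 0.8324 (t = 5.4046), x⁻ = (-4.3496) → reset → x⁺ = (-4.3886), jump to mode 1
Mode 1: flow for 0.3787 to horizon, guard not reached → x = (-4.1099)

1 1.2936 0->1
2 2.5167 1->0
3 3.3491 0->1
4 4.5722 1->0
5 5.4046 0->1
final: 1 -4.1099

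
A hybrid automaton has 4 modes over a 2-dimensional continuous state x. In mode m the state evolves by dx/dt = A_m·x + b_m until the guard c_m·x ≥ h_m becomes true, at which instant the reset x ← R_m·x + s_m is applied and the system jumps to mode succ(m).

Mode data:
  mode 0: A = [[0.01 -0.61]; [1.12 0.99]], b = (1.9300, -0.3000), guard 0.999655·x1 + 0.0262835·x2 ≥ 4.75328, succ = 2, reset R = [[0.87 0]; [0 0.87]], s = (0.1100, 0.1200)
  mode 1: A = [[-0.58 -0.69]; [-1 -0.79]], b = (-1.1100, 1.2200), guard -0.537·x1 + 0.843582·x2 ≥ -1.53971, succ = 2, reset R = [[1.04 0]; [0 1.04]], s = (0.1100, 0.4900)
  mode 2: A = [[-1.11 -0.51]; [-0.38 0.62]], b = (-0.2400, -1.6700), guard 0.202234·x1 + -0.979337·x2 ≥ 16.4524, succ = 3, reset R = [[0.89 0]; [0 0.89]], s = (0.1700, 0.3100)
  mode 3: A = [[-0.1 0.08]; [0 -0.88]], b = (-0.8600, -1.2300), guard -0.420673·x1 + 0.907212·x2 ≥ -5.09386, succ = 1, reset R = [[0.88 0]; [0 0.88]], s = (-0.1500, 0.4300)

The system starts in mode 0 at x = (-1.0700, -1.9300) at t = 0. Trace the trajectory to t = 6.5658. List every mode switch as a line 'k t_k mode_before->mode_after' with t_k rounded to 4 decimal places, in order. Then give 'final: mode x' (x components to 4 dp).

1 1.3765 0->2
2 2.6699 2->3
3 4.1202 3->1
4 5.5879 1->2
final: 2 1.0149 -4.1586

Mode 0: guard c·x = 4.7533 hit at Δt = 1.3765 (t = 1.3765), x⁻ = (4.8888, -5.0927) → reset → x⁺ = (4.3633, -4.3106), jump to mode 2
Mode 2: guard c·x = 16.4524 hit at Δt = 1.2934 (t = 2.6699), x⁻ = (4.6018, -15.8493) → reset → x⁺ = (4.2656, -13.7958), jump to mode 3
Mode 3: guard c·x = -5.0939 hit at Δt = 1.4503 (t = 4.1202), x⁻ = (1.6327, -4.8578) → reset → x⁺ = (1.2868, -3.8448), jump to mode 1
Mode 1: guard c·x = -1.5397 hit at Δt = 1.4677 (t = 5.5879), x⁻ = (0.9332, -1.2312) → reset → x⁺ = (1.0805, -0.7904), jump to mode 2
Mode 2: flow for 0.9779 to horizon, guard not reached → x = (1.0149, -4.1586)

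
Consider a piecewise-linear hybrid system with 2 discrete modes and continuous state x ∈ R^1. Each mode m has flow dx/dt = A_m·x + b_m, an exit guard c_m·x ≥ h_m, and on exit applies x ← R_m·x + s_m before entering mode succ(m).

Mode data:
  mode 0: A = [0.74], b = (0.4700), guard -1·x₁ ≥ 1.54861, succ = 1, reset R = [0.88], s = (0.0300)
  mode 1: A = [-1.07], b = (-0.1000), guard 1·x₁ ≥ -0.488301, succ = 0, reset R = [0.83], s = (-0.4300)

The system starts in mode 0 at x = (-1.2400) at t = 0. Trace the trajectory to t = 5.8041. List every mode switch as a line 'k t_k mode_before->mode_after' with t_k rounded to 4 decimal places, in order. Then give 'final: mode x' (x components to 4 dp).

1 0.5571 0->1
2 1.6261 1->0
3 3.6777 0->1
4 4.7467 1->0
final: 0 -1.0729

Mode 0: guard c·x = 1.5486 hit at Δt = 0.5571 (t = 0.5571), x⁻ = (-1.5486) → reset → x⁺ = (-1.3328), jump to mode 1
Mode 1: guard c·x = -0.4883 hit at Δt = 1.0690 (t = 1.6261), x⁻ = (-0.4883) → reset → x⁺ = (-0.8353), jump to mode 0
Mode 0: guard c·x = 1.5486 hit at Δt = 2.0516 (t = 3.6777), x⁻ = (-1.5486) → reset → x⁺ = (-1.3328), jump to mode 1
Mode 1: guard c·x = -0.4883 hit at Δt = 1.0690 (t = 4.7467), x⁻ = (-0.4883) → reset → x⁺ = (-0.8353), jump to mode 0
Mode 0: flow for 1.0574 to horizon, guard not reached → x = (-1.0729)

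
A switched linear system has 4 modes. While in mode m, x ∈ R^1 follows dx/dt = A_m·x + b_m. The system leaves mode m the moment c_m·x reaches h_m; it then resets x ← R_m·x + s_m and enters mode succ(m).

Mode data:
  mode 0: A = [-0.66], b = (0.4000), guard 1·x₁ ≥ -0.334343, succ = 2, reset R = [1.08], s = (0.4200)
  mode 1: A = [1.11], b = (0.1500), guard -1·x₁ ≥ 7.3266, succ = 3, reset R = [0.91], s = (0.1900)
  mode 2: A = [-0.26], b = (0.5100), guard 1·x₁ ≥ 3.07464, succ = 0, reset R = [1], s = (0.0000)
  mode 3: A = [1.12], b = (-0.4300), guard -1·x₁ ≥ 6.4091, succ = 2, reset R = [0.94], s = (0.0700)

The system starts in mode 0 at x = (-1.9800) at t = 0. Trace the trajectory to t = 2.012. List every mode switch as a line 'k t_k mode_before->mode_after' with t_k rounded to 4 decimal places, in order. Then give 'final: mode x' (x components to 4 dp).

1 1.5327 0->2
final: 2 0.2818

Mode 0: guard c·x = -0.3343 hit at Δt = 1.5327 (t = 1.5327), x⁻ = (-0.3343) → reset → x⁺ = (0.0589), jump to mode 2
Mode 2: flow for 0.4793 to horizon, guard not reached → x = (0.2818)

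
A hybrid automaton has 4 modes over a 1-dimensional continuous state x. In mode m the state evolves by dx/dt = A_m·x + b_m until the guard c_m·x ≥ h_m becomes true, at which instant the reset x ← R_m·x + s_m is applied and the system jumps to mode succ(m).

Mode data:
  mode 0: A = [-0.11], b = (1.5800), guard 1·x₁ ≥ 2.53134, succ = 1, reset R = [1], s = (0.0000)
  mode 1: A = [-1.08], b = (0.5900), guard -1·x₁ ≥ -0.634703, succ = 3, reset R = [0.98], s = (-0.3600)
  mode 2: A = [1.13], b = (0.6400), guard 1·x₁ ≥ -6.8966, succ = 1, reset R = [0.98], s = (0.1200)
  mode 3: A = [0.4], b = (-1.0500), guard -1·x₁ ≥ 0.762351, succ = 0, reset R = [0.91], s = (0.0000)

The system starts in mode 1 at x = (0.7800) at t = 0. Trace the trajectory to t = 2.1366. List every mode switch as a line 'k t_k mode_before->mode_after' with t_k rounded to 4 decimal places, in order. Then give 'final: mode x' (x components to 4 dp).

1 0.9001 1->3
2 1.8004 3->0
final: 0 -0.1471

Mode 1: guard c·x = -0.6347 hit at Δt = 0.9001 (t = 0.9001), x⁻ = (0.6347) → reset → x⁺ = (0.2620), jump to mode 3
Mode 3: guard c·x = 0.7624 hit at Δt = 0.9003 (t = 1.8004), x⁻ = (-0.7624) → reset → x⁺ = (-0.6937), jump to mode 0
Mode 0: flow for 0.3362 to horizon, guard not reached → x = (-0.1471)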